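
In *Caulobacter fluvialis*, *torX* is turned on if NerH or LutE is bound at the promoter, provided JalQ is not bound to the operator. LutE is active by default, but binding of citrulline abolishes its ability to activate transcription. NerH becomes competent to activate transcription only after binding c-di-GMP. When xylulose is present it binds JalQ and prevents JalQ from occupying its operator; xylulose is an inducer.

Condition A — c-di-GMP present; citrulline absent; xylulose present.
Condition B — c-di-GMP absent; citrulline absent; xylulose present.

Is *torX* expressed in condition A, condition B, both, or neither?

Condition A:
c-di-GMP is present, so NerH is active.
Citrulline is absent, so LutE is active.
Xylulose is present, so JalQ is inactive.
Activator NerH is present, so *torX* is transcribed.
→ *torX* is ON in A.
Condition B:
c-di-GMP is absent, so NerH is inactive.
Citrulline is absent, so LutE is active.
Xylulose is present, so JalQ is inactive.
Activator LutE is present, so *torX* is transcribed.
→ *torX* is ON in B.

both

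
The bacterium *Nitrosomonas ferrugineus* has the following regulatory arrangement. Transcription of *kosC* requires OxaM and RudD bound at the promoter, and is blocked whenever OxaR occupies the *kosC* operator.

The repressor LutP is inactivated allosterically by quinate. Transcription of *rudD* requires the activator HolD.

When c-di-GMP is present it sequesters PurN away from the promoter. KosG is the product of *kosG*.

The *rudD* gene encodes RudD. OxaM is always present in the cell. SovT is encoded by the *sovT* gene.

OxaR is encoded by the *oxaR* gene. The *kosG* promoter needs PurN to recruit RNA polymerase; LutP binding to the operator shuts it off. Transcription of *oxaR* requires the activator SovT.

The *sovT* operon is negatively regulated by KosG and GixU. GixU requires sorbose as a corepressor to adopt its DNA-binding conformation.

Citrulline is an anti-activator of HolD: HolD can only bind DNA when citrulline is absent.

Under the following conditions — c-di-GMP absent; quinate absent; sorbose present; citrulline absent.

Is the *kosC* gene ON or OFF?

ON

OxaM is produced constitutively and is active.
Citrulline is absent, so HolD is active.
No repressor is bound and HolD is active, so *rudD* is transcribed.
So RudD is produced and active.
Quinate is absent, so LutP is active.
c-di-GMP is absent, so PurN is active.
With repressor LutP bound, *kosG* is not transcribed.
So KosG is not produced.
Sorbose is present, so GixU is active.
With repressor GixU bound, *sovT* is not transcribed.
So SovT is not produced.
Required activator SovT is absent, so *oxaR* is not transcribed.
So OxaR is not produced.
No repressor is bound and OxaM and RudD are active, so *kosC* is transcribed.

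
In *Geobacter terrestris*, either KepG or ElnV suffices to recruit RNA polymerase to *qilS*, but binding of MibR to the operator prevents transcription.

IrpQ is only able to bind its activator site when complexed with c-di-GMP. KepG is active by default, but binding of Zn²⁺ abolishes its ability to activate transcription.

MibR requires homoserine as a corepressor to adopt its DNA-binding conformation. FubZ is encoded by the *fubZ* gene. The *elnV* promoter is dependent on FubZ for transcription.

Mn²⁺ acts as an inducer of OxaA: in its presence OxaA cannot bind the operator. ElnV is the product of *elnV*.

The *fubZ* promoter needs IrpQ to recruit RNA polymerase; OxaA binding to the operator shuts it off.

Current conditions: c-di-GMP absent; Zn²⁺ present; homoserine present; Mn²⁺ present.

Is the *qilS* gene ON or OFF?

OFF

Zn²⁺ is present, so KepG is inactive.
Mn²⁺ is present, so OxaA is inactive.
c-di-GMP is absent, so IrpQ is inactive.
Required activator IrpQ is absent, so *fubZ* is not transcribed.
So FubZ is not produced.
Required activator FubZ is absent, so *elnV* is not transcribed.
So ElnV is not produced.
Homoserine is present, so MibR is active.
With repressor MibR bound, *qilS* is not transcribed.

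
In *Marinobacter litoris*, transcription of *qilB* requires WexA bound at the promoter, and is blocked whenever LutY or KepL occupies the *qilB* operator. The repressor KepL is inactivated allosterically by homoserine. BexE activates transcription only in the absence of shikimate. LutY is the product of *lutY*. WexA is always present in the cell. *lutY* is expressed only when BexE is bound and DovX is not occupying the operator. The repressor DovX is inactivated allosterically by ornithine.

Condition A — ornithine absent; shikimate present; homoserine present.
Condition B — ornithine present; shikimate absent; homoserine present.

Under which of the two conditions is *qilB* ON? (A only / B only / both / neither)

A only

Condition A:
WexA is produced constitutively and is active.
Ornithine is absent, so DovX is active.
Shikimate is present, so BexE is inactive.
With repressor DovX bound, *lutY* is not transcribed.
So LutY is not produced.
Homoserine is present, so KepL is inactive.
No repressor is bound and WexA is active, so *qilB* is transcribed.
→ *qilB* is ON in A.
Condition B:
WexA is produced constitutively and is active.
Ornithine is present, so DovX is inactive.
Shikimate is absent, so BexE is active.
No repressor is bound and BexE is active, so *lutY* is transcribed.
So LutY is produced and active.
Homoserine is present, so KepL is inactive.
With repressor LutY bound, *qilB* is not transcribed.
→ *qilB* is OFF in B.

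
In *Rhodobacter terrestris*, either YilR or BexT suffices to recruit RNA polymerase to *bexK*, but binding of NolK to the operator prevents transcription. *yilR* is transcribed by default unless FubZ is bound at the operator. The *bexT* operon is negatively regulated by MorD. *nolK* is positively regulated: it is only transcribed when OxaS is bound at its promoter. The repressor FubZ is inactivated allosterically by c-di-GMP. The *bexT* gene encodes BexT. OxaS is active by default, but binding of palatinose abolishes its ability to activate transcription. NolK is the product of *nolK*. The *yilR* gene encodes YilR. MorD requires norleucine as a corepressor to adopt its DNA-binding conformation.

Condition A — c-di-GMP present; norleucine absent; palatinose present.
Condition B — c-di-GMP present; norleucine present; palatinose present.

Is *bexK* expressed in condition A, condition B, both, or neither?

both

Condition A:
c-di-GMP is present, so FubZ is inactive.
With no repressor bound, *yilR* is transcribed.
So YilR is produced and active.
Norleucine is absent, so MorD is inactive.
With no repressor bound, *bexT* is transcribed.
So BexT is produced and active.
Palatinose is present, so OxaS is inactive.
Required activator OxaS is absent, so *nolK* is not transcribed.
So NolK is not produced.
Activator YilR is present, so *bexK* is transcribed.
→ *bexK* is ON in A.
Condition B:
c-di-GMP is present, so FubZ is inactive.
With no repressor bound, *yilR* is transcribed.
So YilR is produced and active.
Norleucine is present, so MorD is active.
With repressor MorD bound, *bexT* is not transcribed.
So BexT is not produced.
Palatinose is present, so OxaS is inactive.
Required activator OxaS is absent, so *nolK* is not transcribed.
So NolK is not produced.
Activator YilR is present, so *bexK* is transcribed.
→ *bexK* is ON in B.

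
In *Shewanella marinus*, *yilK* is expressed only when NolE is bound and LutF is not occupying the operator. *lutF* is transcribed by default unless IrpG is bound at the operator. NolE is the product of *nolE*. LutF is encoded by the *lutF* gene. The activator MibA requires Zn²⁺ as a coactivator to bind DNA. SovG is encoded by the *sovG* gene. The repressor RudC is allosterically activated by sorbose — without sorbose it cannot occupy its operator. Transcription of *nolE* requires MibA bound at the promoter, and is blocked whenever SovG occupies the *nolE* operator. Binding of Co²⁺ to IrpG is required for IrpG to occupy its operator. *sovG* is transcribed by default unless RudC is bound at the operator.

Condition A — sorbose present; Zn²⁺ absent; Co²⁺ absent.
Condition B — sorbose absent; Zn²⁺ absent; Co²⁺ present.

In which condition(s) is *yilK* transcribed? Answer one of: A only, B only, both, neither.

neither

Condition A:
Sorbose is present, so RudC is active.
With repressor RudC bound, *sovG* is not transcribed.
So SovG is not produced.
Zn²⁺ is absent, so MibA is inactive.
Required activator MibA is absent, so *nolE* is not transcribed.
So NolE is not produced.
Co²⁺ is absent, so IrpG is inactive.
With no repressor bound, *lutF* is transcribed.
So LutF is produced and active.
With repressor LutF bound, *yilK* is not transcribed.
→ *yilK* is OFF in A.
Condition B:
Sorbose is absent, so RudC is inactive.
With no repressor bound, *sovG* is transcribed.
So SovG is produced and active.
Zn²⁺ is absent, so MibA is inactive.
With repressor SovG bound, *nolE* is not transcribed.
So NolE is not produced.
Co²⁺ is present, so IrpG is active.
With repressor IrpG bound, *lutF* is not transcribed.
So LutF is not produced.
Required activator NolE is absent, so *yilK* is not transcribed.
→ *yilK* is OFF in B.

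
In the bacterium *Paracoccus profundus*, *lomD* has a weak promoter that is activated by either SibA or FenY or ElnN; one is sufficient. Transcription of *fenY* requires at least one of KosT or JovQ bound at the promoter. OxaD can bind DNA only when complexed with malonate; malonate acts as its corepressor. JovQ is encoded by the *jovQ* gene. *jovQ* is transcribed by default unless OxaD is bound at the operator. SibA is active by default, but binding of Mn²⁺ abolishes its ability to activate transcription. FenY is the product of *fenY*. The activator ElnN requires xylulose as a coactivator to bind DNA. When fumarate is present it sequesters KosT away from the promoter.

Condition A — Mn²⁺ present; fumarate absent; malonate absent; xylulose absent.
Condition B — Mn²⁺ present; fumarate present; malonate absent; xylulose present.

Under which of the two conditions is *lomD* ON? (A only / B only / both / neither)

Condition A:
Mn²⁺ is present, so SibA is inactive.
Fumarate is absent, so KosT is active.
Malonate is absent, so OxaD is inactive.
With no repressor bound, *jovQ* is transcribed.
So JovQ is produced and active.
Activator KosT is present, so *fenY* is transcribed.
So FenY is produced and active.
Xylulose is absent, so ElnN is inactive.
Activator FenY is present, so *lomD* is transcribed.
→ *lomD* is ON in A.
Condition B:
Mn²⁺ is present, so SibA is inactive.
Fumarate is present, so KosT is inactive.
Malonate is absent, so OxaD is inactive.
With no repressor bound, *jovQ* is transcribed.
So JovQ is produced and active.
Activator JovQ is present, so *fenY* is transcribed.
So FenY is produced and active.
Xylulose is present, so ElnN is active.
Activator FenY is present, so *lomD* is transcribed.
→ *lomD* is ON in B.

both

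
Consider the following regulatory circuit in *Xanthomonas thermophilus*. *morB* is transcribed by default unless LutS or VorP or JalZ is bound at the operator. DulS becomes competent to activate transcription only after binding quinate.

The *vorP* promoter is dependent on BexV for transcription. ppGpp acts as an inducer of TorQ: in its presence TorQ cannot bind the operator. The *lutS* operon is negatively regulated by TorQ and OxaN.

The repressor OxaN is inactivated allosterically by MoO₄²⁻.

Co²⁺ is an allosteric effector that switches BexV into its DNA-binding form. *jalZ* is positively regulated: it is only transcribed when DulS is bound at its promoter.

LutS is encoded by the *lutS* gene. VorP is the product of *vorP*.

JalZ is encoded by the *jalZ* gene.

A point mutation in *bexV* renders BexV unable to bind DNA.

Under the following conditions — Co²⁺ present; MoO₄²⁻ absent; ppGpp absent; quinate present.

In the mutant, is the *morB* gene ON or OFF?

ppGpp is absent, so TorQ is active.
MoO₄²⁻ is absent, so OxaN is active.
With repressor TorQ bound, *lutS* is not transcribed.
So LutS is not produced.
BexV is non-functional in this strain, so it has no effect.
Required activator BexV is absent, so *vorP* is not transcribed.
So VorP is not produced.
Quinate is present, so DulS is active.
No repressor is bound and DulS is active, so *jalZ* is transcribed.
So JalZ is produced and active.
With repressor JalZ bound, *morB* is not transcribed.

OFF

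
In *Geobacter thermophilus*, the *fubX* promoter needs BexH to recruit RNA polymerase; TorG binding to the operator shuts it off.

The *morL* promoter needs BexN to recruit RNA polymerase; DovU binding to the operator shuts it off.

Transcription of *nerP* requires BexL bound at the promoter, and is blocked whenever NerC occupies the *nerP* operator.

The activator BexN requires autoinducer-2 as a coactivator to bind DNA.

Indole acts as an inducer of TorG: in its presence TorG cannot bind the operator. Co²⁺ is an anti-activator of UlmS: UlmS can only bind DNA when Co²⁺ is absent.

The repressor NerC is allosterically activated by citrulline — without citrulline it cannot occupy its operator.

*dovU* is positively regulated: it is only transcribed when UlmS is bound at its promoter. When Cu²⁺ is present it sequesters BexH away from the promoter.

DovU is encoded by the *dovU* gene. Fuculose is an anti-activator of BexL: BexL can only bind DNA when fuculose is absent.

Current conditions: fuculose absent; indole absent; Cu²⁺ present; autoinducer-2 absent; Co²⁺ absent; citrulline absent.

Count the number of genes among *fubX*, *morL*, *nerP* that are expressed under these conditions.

1

Cu²⁺ is present, so BexH is inactive.
Indole is absent, so TorG is active.
With repressor TorG bound, *fubX* is not transcribed.
→ *fubX* is OFF.
Autoinducer-2 is absent, so BexN is inactive.
Co²⁺ is absent, so UlmS is active.
No repressor is bound and UlmS is active, so *dovU* is transcribed.
So DovU is produced and active.
With repressor DovU bound, *morL* is not transcribed.
→ *morL* is OFF.
Fuculose is absent, so BexL is active.
Citrulline is absent, so NerC is inactive.
No repressor is bound and BexL is active, so *nerP* is transcribed.
→ *nerP* is ON.
1 of the 3 genes is transcribed.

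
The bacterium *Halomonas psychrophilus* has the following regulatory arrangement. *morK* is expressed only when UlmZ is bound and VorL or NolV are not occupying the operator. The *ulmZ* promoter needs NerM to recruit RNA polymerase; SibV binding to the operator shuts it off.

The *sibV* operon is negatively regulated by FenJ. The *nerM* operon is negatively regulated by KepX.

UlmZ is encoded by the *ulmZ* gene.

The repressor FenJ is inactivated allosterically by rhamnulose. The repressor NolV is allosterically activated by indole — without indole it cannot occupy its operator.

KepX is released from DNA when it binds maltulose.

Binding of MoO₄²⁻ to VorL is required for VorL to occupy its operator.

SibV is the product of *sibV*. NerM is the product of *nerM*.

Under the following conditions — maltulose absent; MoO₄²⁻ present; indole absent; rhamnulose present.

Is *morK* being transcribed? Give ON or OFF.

MoO₄²⁻ is present, so VorL is active.
Rhamnulose is present, so FenJ is inactive.
With no repressor bound, *sibV* is transcribed.
So SibV is produced and active.
Maltulose is absent, so KepX is active.
With repressor KepX bound, *nerM* is not transcribed.
So NerM is not produced.
With repressor SibV bound, *ulmZ* is not transcribed.
So UlmZ is not produced.
Indole is absent, so NolV is inactive.
With repressor VorL bound, *morK* is not transcribed.

OFF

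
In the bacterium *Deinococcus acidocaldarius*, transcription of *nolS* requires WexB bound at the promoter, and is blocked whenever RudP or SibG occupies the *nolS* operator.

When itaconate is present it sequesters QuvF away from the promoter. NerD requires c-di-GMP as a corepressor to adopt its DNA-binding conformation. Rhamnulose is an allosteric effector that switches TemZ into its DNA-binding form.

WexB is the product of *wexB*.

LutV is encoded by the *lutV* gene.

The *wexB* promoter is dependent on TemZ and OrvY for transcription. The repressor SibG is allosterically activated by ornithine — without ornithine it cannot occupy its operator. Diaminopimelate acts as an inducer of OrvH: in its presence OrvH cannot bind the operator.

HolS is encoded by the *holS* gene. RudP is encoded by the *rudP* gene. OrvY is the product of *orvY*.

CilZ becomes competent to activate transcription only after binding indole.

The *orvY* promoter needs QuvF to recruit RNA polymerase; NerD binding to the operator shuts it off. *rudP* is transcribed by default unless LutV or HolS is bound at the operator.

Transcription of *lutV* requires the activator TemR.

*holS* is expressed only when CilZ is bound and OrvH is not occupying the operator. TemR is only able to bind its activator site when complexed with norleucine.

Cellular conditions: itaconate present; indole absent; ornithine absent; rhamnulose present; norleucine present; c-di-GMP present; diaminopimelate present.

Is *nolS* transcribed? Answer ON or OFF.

Rhamnulose is present, so TemZ is active.
c-di-GMP is present, so NerD is active.
Itaconate is present, so QuvF is inactive.
With repressor NerD bound, *orvY* is not transcribed.
So OrvY is not produced.
Required activator OrvY is absent, so *wexB* is not transcribed.
So WexB is not produced.
Norleucine is present, so TemR is active.
No repressor is bound and TemR is active, so *lutV* is transcribed.
So LutV is produced and active.
Diaminopimelate is present, so OrvH is inactive.
Indole is absent, so CilZ is inactive.
Required activator CilZ is absent, so *holS* is not transcribed.
So HolS is not produced.
With repressor LutV bound, *rudP* is not transcribed.
So RudP is not produced.
Ornithine is absent, so SibG is inactive.
Required activator WexB is absent, so *nolS* is not transcribed.

OFF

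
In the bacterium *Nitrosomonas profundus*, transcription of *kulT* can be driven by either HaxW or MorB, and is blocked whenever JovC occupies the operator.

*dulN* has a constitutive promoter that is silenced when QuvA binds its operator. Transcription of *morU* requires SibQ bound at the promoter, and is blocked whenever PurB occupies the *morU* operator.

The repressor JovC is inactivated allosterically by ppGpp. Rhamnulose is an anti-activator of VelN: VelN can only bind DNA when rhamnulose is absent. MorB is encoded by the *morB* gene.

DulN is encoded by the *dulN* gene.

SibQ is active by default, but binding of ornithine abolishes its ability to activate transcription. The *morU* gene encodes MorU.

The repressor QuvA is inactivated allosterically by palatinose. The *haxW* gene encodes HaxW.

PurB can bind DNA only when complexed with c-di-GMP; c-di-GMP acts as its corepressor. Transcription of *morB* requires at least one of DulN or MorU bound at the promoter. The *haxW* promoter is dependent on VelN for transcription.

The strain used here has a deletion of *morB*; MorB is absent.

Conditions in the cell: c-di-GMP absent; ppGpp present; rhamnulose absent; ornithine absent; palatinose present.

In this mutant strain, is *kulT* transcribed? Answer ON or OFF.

ON

Rhamnulose is absent, so VelN is active.
No repressor is bound and VelN is active, so *haxW* is transcribed.
So HaxW is produced and active.
MorB is non-functional in this strain, so it has no effect.
ppGpp is present, so JovC is inactive.
Activator HaxW is present, so *kulT* is transcribed.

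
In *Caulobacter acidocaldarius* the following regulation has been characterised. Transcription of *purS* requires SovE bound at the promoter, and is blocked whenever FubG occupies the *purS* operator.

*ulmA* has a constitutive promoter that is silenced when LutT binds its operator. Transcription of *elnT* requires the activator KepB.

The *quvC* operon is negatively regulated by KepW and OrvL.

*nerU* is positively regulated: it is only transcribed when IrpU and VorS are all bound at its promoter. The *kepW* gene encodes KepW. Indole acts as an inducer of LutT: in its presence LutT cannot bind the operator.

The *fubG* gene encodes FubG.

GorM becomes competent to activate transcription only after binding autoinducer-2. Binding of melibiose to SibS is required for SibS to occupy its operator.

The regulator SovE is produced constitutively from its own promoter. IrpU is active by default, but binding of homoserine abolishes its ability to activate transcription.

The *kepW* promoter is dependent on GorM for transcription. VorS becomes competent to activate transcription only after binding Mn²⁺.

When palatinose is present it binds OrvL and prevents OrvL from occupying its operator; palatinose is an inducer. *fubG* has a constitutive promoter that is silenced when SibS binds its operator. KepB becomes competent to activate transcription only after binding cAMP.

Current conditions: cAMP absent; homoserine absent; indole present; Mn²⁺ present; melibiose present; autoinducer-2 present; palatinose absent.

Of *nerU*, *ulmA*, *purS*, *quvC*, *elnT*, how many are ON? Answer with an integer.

3

Homoserine is absent, so IrpU is active.
Mn²⁺ is present, so VorS is active.
No repressor is bound and IrpU and VorS are active, so *nerU* is transcribed.
→ *nerU* is ON.
Indole is present, so LutT is inactive.
With no repressor bound, *ulmA* is transcribed.
→ *ulmA* is ON.
SovE is produced constitutively and is active.
Melibiose is present, so SibS is active.
With repressor SibS bound, *fubG* is not transcribed.
So FubG is not produced.
No repressor is bound and SovE is active, so *purS* is transcribed.
→ *purS* is ON.
Autoinducer-2 is present, so GorM is active.
No repressor is bound and GorM is active, so *kepW* is transcribed.
So KepW is produced and active.
Palatinose is absent, so OrvL is active.
With repressor KepW bound, *quvC* is not transcribed.
→ *quvC* is OFF.
cAMP is absent, so KepB is inactive.
Required activator KepB is absent, so *elnT* is not transcribed.
→ *elnT* is OFF.
3 of the 5 genes are transcribed.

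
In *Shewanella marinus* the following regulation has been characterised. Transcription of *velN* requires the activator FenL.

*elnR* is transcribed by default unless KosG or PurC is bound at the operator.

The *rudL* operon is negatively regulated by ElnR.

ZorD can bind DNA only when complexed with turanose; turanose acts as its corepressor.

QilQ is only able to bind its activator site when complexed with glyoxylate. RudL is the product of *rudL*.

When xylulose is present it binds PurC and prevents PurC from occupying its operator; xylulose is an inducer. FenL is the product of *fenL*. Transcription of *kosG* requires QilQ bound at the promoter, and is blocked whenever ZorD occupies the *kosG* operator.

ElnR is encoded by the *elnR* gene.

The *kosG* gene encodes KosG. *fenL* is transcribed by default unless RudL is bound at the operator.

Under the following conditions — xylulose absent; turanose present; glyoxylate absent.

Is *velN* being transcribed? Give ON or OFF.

Turanose is present, so ZorD is active.
Glyoxylate is absent, so QilQ is inactive.
With repressor ZorD bound, *kosG* is not transcribed.
So KosG is not produced.
Xylulose is absent, so PurC is active.
With repressor PurC bound, *elnR* is not transcribed.
So ElnR is not produced.
With no repressor bound, *rudL* is transcribed.
So RudL is produced and active.
With repressor RudL bound, *fenL* is not transcribed.
So FenL is not produced.
Required activator FenL is absent, so *velN* is not transcribed.

OFF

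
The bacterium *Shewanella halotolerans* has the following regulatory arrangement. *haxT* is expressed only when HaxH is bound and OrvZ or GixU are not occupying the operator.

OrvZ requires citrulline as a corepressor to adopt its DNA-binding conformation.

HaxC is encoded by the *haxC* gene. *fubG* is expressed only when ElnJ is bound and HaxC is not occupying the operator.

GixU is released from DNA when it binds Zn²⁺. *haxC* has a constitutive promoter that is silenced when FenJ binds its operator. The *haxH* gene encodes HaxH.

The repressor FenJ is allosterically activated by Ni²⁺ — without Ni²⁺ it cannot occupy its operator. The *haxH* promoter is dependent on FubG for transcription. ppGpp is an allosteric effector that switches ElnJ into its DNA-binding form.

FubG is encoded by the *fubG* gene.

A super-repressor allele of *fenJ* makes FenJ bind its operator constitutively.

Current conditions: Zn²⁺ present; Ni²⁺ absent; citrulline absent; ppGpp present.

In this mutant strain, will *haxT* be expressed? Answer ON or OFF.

ON

ppGpp is present, so ElnJ is active.
FenJ is constitutively active in this strain.
With repressor FenJ bound, *haxC* is not transcribed.
So HaxC is not produced.
No repressor is bound and ElnJ is active, so *fubG* is transcribed.
So FubG is produced and active.
No repressor is bound and FubG is active, so *haxH* is transcribed.
So HaxH is produced and active.
Citrulline is absent, so OrvZ is inactive.
Zn²⁺ is present, so GixU is inactive.
No repressor is bound and HaxH is active, so *haxT* is transcribed.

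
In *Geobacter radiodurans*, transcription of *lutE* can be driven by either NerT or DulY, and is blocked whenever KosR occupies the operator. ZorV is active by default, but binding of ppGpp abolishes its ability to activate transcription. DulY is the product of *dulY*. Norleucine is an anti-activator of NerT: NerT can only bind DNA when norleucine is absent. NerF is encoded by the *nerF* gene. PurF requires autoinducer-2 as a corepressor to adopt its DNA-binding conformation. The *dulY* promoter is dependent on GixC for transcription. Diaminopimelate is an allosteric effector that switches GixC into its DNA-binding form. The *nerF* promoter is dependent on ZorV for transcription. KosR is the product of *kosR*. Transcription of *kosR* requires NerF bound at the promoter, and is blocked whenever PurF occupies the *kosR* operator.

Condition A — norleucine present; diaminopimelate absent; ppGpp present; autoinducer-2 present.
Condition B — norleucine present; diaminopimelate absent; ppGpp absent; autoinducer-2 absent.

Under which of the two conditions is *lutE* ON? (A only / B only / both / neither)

Condition A:
Norleucine is present, so NerT is inactive.
Diaminopimelate is absent, so GixC is inactive.
Required activator GixC is absent, so *dulY* is not transcribed.
So DulY is not produced.
ppGpp is present, so ZorV is inactive.
Required activator ZorV is absent, so *nerF* is not transcribed.
So NerF is not produced.
Autoinducer-2 is present, so PurF is active.
With repressor PurF bound, *kosR* is not transcribed.
So KosR is not produced.
No activator is available at the *lutE* promoter, so *lutE* is not transcribed.
→ *lutE* is OFF in A.
Condition B:
Norleucine is present, so NerT is inactive.
Diaminopimelate is absent, so GixC is inactive.
Required activator GixC is absent, so *dulY* is not transcribed.
So DulY is not produced.
ppGpp is absent, so ZorV is active.
No repressor is bound and ZorV is active, so *nerF* is transcribed.
So NerF is produced and active.
Autoinducer-2 is absent, so PurF is inactive.
No repressor is bound and NerF is active, so *kosR* is transcribed.
So KosR is produced and active.
With repressor KosR bound, *lutE* is not transcribed.
→ *lutE* is OFF in B.

neither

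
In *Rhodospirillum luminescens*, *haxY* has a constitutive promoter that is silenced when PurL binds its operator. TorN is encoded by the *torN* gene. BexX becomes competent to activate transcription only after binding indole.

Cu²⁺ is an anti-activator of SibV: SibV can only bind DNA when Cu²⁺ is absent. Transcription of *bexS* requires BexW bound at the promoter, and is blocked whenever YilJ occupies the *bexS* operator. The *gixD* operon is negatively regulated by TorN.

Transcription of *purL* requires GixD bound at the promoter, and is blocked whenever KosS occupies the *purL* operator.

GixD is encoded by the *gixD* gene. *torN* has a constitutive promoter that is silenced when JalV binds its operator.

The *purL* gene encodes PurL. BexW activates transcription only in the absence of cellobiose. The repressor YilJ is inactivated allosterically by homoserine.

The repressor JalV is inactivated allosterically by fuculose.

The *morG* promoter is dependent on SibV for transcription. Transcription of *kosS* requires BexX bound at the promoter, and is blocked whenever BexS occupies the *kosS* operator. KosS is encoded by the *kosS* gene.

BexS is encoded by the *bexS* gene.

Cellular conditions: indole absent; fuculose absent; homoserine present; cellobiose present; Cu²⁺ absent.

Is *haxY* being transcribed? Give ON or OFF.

OFF

Fuculose is absent, so JalV is active.
With repressor JalV bound, *torN* is not transcribed.
So TorN is not produced.
With no repressor bound, *gixD* is transcribed.
So GixD is produced and active.
Indole is absent, so BexX is inactive.
Homoserine is present, so YilJ is inactive.
Cellobiose is present, so BexW is inactive.
Required activator BexW is absent, so *bexS* is not transcribed.
So BexS is not produced.
Required activator BexX is absent, so *kosS* is not transcribed.
So KosS is not produced.
No repressor is bound and GixD is active, so *purL* is transcribed.
So PurL is produced and active.
With repressor PurL bound, *haxY* is not transcribed.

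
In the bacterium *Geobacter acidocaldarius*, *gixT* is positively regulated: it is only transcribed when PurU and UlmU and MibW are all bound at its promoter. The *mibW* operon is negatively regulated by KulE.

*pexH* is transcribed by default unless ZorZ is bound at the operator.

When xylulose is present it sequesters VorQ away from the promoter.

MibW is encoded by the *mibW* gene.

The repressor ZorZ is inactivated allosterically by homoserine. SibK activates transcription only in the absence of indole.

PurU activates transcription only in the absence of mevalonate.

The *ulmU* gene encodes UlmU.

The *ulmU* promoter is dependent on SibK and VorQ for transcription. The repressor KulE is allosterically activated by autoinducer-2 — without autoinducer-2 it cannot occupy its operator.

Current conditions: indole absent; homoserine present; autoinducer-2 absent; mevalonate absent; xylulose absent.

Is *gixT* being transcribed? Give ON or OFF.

Mevalonate is absent, so PurU is active.
Indole is absent, so SibK is active.
Xylulose is absent, so VorQ is active.
No repressor is bound and SibK and VorQ are active, so *ulmU* is transcribed.
So UlmU is produced and active.
Autoinducer-2 is absent, so KulE is inactive.
With no repressor bound, *mibW* is transcribed.
So MibW is produced and active.
No repressor is bound and PurU and UlmU and MibW are active, so *gixT* is transcribed.

ON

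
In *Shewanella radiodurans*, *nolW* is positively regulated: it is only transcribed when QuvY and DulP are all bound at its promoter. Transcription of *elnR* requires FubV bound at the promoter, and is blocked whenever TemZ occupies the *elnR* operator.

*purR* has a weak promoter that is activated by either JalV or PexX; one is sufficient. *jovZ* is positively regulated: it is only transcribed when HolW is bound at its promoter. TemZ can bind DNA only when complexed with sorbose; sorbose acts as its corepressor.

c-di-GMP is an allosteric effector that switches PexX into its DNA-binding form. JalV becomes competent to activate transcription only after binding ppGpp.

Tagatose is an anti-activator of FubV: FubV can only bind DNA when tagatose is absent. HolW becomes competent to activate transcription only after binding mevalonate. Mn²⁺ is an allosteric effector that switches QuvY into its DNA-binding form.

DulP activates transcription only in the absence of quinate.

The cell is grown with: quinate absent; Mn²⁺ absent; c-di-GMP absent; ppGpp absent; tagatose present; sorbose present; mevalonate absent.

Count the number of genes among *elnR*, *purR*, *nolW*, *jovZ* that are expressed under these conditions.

Tagatose is present, so FubV is inactive.
Sorbose is present, so TemZ is active.
With repressor TemZ bound, *elnR* is not transcribed.
→ *elnR* is OFF.
ppGpp is absent, so JalV is inactive.
c-di-GMP is absent, so PexX is inactive.
No activator is available at the *purR* promoter, so *purR* is not transcribed.
→ *purR* is OFF.
Mn²⁺ is absent, so QuvY is inactive.
Quinate is absent, so DulP is active.
Required activator QuvY is absent, so *nolW* is not transcribed.
→ *nolW* is OFF.
Mevalonate is absent, so HolW is inactive.
Required activator HolW is absent, so *jovZ* is not transcribed.
→ *jovZ* is OFF.
0 of the 4 genes are transcribed.

0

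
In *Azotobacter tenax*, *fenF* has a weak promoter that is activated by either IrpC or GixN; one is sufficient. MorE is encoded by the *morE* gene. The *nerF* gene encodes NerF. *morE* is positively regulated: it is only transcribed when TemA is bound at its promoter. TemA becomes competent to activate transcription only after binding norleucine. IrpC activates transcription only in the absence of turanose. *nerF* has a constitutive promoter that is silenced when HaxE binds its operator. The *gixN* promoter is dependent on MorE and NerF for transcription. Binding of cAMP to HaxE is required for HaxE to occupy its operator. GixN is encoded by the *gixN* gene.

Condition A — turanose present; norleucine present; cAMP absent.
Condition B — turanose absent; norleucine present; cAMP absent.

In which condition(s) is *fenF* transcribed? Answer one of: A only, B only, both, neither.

Condition A:
Turanose is present, so IrpC is inactive.
Norleucine is present, so TemA is active.
No repressor is bound and TemA is active, so *morE* is transcribed.
So MorE is produced and active.
cAMP is absent, so HaxE is inactive.
With no repressor bound, *nerF* is transcribed.
So NerF is produced and active.
No repressor is bound and MorE and NerF are active, so *gixN* is transcribed.
So GixN is produced and active.
Activator GixN is present, so *fenF* is transcribed.
→ *fenF* is ON in A.
Condition B:
Turanose is absent, so IrpC is active.
Norleucine is present, so TemA is active.
No repressor is bound and TemA is active, so *morE* is transcribed.
So MorE is produced and active.
cAMP is absent, so HaxE is inactive.
With no repressor bound, *nerF* is transcribed.
So NerF is produced and active.
No repressor is bound and MorE and NerF are active, so *gixN* is transcribed.
So GixN is produced and active.
Activator IrpC is present, so *fenF* is transcribed.
→ *fenF* is ON in B.

both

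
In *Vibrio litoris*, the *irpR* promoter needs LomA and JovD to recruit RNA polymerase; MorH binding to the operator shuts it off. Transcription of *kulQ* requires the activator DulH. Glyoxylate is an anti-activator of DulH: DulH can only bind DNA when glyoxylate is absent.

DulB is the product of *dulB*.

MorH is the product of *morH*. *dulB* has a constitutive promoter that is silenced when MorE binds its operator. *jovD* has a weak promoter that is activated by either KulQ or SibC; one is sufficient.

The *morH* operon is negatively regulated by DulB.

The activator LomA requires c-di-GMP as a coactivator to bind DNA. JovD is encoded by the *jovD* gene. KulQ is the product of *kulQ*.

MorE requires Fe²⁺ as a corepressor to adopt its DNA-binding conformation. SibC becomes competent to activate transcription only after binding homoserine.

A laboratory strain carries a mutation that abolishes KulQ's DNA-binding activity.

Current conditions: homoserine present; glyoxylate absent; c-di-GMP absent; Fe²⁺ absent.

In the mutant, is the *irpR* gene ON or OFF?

c-di-GMP is absent, so LomA is inactive.
Fe²⁺ is absent, so MorE is inactive.
With no repressor bound, *dulB* is transcribed.
So DulB is produced and active.
With repressor DulB bound, *morH* is not transcribed.
So MorH is not produced.
KulQ is non-functional in this strain, so it has no effect.
Homoserine is present, so SibC is active.
Activator SibC is present, so *jovD* is transcribed.
So JovD is produced and active.
Required activator LomA is absent, so *irpR* is not transcribed.

OFF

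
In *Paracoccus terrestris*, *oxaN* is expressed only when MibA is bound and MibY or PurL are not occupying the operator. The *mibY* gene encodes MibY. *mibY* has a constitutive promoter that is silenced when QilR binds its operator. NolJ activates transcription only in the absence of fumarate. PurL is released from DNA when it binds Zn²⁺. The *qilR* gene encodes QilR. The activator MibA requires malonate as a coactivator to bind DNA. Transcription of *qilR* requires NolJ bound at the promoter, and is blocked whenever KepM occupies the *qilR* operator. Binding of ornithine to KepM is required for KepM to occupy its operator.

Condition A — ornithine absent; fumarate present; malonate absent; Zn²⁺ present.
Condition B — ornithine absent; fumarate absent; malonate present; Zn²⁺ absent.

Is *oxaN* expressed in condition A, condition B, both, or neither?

neither

Condition A:
Ornithine is absent, so KepM is inactive.
Fumarate is present, so NolJ is inactive.
Required activator NolJ is absent, so *qilR* is not transcribed.
So QilR is not produced.
With no repressor bound, *mibY* is transcribed.
So MibY is produced and active.
Malonate is absent, so MibA is inactive.
Zn²⁺ is present, so PurL is inactive.
With repressor MibY bound, *oxaN* is not transcribed.
→ *oxaN* is OFF in A.
Condition B:
Ornithine is absent, so KepM is inactive.
Fumarate is absent, so NolJ is active.
No repressor is bound and NolJ is active, so *qilR* is transcribed.
So QilR is produced and active.
With repressor QilR bound, *mibY* is not transcribed.
So MibY is not produced.
Malonate is present, so MibA is active.
Zn²⁺ is absent, so PurL is active.
With repressor PurL bound, *oxaN* is not transcribed.
→ *oxaN* is OFF in B.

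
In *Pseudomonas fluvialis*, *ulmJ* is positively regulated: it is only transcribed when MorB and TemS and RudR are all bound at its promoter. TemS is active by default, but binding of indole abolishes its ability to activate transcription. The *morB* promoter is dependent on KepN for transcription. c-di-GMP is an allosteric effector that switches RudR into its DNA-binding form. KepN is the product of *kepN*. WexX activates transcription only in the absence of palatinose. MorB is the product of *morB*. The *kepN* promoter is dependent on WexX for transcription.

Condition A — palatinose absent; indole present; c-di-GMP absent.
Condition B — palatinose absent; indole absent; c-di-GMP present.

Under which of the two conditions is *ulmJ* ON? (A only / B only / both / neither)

Condition A:
Palatinose is absent, so WexX is active.
No repressor is bound and WexX is active, so *kepN* is transcribed.
So KepN is produced and active.
No repressor is bound and KepN is active, so *morB* is transcribed.
So MorB is produced and active.
Indole is present, so TemS is inactive.
c-di-GMP is absent, so RudR is inactive.
Required activator TemS is absent, so *ulmJ* is not transcribed.
→ *ulmJ* is OFF in A.
Condition B:
Palatinose is absent, so WexX is active.
No repressor is bound and WexX is active, so *kepN* is transcribed.
So KepN is produced and active.
No repressor is bound and KepN is active, so *morB* is transcribed.
So MorB is produced and active.
Indole is absent, so TemS is active.
c-di-GMP is present, so RudR is active.
No repressor is bound and MorB and TemS and RudR are active, so *ulmJ* is transcribed.
→ *ulmJ* is ON in B.

B only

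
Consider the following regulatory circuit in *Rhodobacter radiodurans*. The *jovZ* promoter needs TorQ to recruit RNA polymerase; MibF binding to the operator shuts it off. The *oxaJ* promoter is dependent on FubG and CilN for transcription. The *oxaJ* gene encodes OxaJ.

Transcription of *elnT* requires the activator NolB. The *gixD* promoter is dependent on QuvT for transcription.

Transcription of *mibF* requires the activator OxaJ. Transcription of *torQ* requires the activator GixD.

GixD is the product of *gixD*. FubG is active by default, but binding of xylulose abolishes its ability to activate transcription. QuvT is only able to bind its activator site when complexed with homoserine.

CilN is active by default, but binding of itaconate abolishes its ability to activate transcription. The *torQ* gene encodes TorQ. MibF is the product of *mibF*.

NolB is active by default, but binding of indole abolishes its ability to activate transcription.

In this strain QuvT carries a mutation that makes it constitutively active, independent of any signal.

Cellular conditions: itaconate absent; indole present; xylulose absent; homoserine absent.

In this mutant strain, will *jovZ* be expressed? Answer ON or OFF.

Xylulose is absent, so FubG is active.
Itaconate is absent, so CilN is active.
No repressor is bound and FubG and CilN are active, so *oxaJ* is transcribed.
So OxaJ is produced and active.
No repressor is bound and OxaJ is active, so *mibF* is transcribed.
So MibF is produced and active.
QuvT is constitutively active in this strain.
No repressor is bound and QuvT is active, so *gixD* is transcribed.
So GixD is produced and active.
No repressor is bound and GixD is active, so *torQ* is transcribed.
So TorQ is produced and active.
With repressor MibF bound, *jovZ* is not transcribed.

OFF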